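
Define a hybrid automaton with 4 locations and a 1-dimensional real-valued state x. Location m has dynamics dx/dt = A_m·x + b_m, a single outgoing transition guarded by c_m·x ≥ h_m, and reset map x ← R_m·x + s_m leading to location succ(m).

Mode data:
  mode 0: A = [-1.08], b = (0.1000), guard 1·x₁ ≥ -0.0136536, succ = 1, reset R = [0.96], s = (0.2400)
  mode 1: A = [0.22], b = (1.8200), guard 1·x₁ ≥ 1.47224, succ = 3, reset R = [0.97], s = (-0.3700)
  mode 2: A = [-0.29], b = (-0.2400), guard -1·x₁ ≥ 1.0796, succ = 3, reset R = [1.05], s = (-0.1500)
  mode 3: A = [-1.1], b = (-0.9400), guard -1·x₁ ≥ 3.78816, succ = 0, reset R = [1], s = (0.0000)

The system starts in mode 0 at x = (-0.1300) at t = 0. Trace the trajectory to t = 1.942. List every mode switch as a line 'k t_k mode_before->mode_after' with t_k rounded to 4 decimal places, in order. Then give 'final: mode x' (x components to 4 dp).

1 0.6848 0->1
2 1.3063 1->3
final: 3 0.0959

Mode 0: guard c·x = -0.0137 hit at Δt = 0.6848 (t = 0.6848), x⁻ = (-0.0137) → reset → x⁺ = (0.2269), jump to mode 1
Mode 1: guard c·x = 1.4722 hit at Δt = 0.6215 (t = 1.3063), x⁻ = (1.4722) → reset → x⁺ = (1.0581), jump to mode 3
Mode 3: flow for 0.6357 to horizon, guard not reached → x = (0.0959)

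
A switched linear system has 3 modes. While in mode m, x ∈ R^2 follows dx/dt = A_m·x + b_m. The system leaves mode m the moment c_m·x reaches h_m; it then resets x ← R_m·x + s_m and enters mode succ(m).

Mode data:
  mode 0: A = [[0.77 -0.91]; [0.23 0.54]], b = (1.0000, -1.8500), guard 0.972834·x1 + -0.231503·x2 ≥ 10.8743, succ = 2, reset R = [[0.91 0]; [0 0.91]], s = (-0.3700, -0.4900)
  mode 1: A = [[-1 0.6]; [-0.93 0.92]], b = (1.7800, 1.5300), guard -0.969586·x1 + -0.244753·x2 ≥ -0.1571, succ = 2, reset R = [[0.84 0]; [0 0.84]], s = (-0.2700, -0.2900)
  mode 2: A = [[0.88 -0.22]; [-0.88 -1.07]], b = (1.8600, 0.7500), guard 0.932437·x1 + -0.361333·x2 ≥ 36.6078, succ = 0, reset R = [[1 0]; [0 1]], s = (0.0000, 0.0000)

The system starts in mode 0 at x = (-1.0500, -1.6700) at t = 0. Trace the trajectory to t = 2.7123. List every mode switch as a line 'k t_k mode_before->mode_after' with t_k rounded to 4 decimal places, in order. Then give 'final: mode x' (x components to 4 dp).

Mode 0: guard c·x = 10.8743 hit at Δt = 1.5227 (t = 1.5227), x⁻ = (9.4814, -7.1294) → reset → x⁺ = (8.2581, -6.9777), jump to mode 2
Mode 2: flow for 1.1896 to horizon, guard not reached → x = (31.2841, -13.3225)

1 1.5227 0->2
final: 2 31.2841 -13.3225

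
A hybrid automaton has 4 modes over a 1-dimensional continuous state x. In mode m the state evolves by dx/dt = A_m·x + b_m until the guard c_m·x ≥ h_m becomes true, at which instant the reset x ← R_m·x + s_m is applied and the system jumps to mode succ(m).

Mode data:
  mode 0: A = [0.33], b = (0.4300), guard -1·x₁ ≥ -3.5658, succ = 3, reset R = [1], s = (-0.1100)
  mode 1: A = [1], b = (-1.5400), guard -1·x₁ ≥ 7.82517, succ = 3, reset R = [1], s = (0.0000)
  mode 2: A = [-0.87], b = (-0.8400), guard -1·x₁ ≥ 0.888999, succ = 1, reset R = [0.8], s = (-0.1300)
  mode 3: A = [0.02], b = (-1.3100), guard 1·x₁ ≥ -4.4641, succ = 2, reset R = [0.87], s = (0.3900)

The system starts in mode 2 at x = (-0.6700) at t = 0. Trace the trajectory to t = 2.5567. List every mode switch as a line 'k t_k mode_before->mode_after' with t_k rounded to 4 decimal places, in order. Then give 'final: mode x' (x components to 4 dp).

1 1.5531 2->1
final: 1 -4.9561

Mode 2: guard c·x = 0.8890 hit at Δt = 1.5531 (t = 1.5531), x⁻ = (-0.8890) → reset → x⁺ = (-0.8412), jump to mode 1
Mode 1: flow for 1.0036 to horizon, guard not reached → x = (-4.9561)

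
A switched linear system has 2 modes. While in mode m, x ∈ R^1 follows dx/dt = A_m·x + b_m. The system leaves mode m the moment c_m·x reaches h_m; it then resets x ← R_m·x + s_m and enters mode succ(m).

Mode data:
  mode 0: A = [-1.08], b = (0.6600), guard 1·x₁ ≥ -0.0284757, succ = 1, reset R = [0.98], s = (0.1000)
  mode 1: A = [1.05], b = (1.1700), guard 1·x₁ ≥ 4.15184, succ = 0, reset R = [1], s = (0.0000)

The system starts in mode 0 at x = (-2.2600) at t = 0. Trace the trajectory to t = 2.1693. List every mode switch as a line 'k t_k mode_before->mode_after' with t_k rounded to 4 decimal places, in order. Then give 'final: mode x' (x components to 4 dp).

Mode 0: guard c·x = -0.0285 hit at Δt = 1.3904 (t = 1.3904), x⁻ = (-0.0285) → reset → x⁺ = (0.0721), jump to mode 1
Mode 1: flow for 0.7789 to horizon, guard not reached → x = (1.5736)

1 1.3904 0->1
final: 1 1.5736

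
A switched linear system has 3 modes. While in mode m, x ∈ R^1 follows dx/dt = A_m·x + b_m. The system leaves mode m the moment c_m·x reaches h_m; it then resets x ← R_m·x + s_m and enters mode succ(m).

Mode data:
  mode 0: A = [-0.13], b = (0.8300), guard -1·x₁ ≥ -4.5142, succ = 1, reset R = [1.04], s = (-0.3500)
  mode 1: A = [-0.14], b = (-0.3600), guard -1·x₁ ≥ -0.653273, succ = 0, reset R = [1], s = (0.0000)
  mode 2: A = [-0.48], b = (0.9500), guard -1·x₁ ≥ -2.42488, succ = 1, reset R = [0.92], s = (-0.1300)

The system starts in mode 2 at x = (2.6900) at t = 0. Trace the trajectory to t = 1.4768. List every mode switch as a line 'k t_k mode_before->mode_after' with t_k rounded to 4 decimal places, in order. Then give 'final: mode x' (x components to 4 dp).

1 0.9724 2->1
final: 1 1.7823

Mode 2: guard c·x = -2.4249 hit at Δt = 0.9724 (t = 0.9724), x⁻ = (2.4249) → reset → x⁺ = (2.1009), jump to mode 1
Mode 1: flow for 0.5044 to horizon, guard not reached → x = (1.7823)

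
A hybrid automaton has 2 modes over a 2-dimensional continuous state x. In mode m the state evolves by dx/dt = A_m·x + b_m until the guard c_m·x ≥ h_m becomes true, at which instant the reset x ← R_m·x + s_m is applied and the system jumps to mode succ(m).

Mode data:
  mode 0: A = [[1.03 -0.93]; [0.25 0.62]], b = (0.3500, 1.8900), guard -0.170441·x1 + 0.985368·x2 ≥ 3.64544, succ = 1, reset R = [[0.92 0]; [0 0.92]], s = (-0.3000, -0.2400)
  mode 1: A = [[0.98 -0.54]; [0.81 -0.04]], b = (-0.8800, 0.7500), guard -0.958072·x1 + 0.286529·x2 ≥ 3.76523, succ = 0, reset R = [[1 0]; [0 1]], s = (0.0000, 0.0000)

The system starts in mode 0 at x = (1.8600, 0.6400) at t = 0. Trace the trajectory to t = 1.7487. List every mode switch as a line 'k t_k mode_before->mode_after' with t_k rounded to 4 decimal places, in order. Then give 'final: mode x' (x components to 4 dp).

1 0.9069 0->1
final: 1 0.4756 5.0197

Mode 0: guard c·x = 3.6454 hit at Δt = 0.9069 (t = 0.9069), x⁻ = (2.5425, 4.1394) → reset → x⁺ = (2.0391, 3.5682), jump to mode 1
Mode 1: flow for 0.8418 to horizon, guard not reached → x = (0.4756, 5.0197)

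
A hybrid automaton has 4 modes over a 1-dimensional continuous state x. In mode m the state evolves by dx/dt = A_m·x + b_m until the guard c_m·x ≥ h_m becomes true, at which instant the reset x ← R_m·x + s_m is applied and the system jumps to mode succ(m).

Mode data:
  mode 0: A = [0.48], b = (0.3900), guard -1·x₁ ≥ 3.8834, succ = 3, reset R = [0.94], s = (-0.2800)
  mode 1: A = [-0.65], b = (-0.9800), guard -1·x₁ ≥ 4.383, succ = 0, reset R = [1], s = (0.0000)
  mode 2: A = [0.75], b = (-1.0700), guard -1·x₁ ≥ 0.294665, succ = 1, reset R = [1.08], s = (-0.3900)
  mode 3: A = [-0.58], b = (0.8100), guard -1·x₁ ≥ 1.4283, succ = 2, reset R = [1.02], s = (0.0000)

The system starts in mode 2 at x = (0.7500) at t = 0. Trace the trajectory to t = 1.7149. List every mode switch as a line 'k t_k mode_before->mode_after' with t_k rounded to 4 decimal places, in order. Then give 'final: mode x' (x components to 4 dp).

1 1.2449 2->1
final: 1 -0.9187

Mode 2: guard c·x = 0.2947 hit at Δt = 1.2449 (t = 1.2449), x⁻ = (-0.2947) → reset → x⁺ = (-0.7082), jump to mode 1
Mode 1: flow for 0.4700 to horizon, guard not reached → x = (-0.9187)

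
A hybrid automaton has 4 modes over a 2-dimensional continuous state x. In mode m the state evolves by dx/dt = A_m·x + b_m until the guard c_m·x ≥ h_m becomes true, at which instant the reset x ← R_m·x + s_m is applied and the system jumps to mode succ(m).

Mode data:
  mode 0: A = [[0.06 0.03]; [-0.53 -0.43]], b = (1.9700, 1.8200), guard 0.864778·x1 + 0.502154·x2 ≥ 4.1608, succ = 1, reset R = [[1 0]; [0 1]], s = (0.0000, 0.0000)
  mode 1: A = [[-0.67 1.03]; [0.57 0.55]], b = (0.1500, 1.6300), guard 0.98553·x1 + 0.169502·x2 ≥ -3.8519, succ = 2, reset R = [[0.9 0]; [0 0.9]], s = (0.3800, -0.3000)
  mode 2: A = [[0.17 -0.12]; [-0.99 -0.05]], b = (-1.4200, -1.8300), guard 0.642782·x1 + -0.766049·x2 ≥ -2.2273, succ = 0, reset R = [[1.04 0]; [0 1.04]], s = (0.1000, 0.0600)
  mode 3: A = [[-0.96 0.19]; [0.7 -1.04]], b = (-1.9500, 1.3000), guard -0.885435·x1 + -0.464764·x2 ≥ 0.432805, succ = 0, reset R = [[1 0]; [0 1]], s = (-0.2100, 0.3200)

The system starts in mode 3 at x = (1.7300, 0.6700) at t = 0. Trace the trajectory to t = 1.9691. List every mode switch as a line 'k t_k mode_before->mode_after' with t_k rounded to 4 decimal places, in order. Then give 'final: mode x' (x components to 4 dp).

1 1.5350 3->0
final: 0 -0.3566 1.9613

Mode 3: guard c·x = 0.4328 hit at Δt = 1.5350 (t = 1.5350), x⁻ = (-1.0029, 0.9794) → reset → x⁺ = (-1.2129, 1.2994), jump to mode 0
Mode 0: flow for 0.4341 to horizon, guard not reached → x = (-0.3566, 1.9613)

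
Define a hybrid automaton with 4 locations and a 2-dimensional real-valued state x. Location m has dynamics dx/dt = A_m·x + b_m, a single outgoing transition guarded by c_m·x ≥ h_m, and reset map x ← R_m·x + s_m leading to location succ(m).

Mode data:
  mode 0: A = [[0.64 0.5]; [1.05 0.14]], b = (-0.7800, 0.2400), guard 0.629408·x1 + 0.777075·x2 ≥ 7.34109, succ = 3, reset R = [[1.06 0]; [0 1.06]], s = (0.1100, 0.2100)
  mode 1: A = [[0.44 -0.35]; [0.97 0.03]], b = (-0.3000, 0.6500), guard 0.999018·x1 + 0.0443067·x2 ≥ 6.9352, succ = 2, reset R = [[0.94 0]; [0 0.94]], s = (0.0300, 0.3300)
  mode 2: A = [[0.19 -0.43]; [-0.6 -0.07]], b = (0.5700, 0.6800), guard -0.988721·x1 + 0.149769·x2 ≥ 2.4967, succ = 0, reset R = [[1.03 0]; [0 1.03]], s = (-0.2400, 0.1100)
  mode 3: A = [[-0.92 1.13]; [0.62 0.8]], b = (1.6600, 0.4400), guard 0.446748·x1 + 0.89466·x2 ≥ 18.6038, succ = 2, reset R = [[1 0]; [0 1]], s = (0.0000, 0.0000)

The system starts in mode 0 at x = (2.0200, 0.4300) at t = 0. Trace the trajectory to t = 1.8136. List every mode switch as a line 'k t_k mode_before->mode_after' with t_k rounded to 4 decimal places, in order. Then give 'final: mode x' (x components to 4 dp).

Mode 0: guard c·x = 7.3411 hit at Δt = 1.2633 (t = 1.2633), x⁻ = (5.1143, 5.3046) → reset → x⁺ = (5.5312, 5.8329), jump to mode 3
Mode 3: flow for 0.5503 to horizon, guard not reached → x = (8.4327, 12.2222)

1 1.2633 0->3
final: 3 8.4327 12.2222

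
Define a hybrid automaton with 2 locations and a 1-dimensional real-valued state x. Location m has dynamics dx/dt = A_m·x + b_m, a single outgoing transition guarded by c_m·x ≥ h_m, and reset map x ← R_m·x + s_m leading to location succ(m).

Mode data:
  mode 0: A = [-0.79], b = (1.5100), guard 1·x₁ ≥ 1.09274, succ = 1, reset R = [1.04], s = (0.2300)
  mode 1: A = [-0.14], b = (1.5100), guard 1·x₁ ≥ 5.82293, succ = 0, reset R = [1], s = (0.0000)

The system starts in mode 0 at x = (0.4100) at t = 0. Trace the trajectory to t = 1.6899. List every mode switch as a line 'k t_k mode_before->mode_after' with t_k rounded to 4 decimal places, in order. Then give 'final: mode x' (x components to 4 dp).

1 0.7677 0->1
final: 1 2.5073

Mode 0: guard c·x = 1.0927 hit at Δt = 0.7677 (t = 0.7677), x⁻ = (1.0927) → reset → x⁺ = (1.3664), jump to mode 1
Mode 1: flow for 0.9222 to horizon, guard not reached → x = (2.5073)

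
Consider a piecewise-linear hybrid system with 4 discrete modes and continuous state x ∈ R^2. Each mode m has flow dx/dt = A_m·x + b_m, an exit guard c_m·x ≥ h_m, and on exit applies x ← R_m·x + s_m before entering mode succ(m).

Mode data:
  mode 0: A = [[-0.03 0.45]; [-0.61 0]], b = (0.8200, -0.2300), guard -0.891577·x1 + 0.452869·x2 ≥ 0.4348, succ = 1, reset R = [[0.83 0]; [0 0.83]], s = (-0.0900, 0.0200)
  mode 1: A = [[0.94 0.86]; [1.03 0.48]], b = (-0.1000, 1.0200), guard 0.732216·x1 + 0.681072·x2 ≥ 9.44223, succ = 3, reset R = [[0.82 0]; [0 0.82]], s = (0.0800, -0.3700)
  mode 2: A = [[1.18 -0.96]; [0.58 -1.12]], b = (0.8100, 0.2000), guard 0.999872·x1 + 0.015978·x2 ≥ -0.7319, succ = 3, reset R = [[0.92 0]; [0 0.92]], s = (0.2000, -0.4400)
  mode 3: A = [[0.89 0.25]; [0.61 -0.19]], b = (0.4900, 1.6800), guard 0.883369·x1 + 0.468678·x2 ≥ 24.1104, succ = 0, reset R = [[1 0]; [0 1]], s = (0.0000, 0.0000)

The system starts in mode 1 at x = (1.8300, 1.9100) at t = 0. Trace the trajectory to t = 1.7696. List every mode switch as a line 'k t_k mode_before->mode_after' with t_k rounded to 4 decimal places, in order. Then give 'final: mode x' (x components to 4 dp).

Mode 1: guard c·x = 9.4422 hit at Δt = 0.7132 (t = 0.7132), x⁻ = (6.6500, 6.7144) → reset → x⁺ = (5.5330, 5.1358), jump to mode 3
Mode 3: flow for 1.0564 to horizon, guard not reached → x = (18.3571, 12.2419)

1 0.7132 1->3
final: 3 18.3571 12.2419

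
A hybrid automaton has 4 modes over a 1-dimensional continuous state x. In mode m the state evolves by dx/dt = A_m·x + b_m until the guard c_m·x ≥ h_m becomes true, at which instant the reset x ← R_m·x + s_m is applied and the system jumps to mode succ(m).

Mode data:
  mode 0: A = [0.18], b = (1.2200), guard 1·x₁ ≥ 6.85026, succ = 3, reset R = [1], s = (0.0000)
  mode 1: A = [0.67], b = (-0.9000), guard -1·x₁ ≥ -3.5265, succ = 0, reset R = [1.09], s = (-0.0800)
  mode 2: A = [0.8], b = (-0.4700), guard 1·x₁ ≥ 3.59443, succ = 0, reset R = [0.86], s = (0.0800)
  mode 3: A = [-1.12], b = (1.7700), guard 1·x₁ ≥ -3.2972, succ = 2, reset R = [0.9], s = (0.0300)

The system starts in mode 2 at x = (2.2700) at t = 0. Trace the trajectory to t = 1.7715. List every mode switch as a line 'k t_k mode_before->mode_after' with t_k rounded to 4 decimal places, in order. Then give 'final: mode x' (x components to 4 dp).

Mode 2: guard c·x = 3.5944 hit at Δt = 0.7258 (t = 0.7258), x⁻ = (3.5944) → reset → x⁺ = (3.1712), jump to mode 0
Mode 0: flow for 1.0457 to horizon, guard not reached → x = (5.2317)

1 0.7258 2->0
final: 0 5.2317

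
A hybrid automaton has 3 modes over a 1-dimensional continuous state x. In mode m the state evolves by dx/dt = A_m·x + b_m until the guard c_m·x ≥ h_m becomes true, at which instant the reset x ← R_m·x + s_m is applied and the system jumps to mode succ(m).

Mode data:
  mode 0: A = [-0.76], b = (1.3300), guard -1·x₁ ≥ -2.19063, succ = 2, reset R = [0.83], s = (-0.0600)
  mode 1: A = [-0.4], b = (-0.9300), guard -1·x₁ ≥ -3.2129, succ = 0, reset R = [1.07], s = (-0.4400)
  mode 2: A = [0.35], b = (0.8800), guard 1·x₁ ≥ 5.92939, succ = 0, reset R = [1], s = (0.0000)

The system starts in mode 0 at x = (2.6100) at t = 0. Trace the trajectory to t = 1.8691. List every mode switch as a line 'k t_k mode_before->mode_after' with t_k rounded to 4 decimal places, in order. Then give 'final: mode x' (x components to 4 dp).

1 0.8799 0->2
final: 2 3.5258

Mode 0: guard c·x = -2.1906 hit at Δt = 0.8799 (t = 0.8799), x⁻ = (2.1906) → reset → x⁺ = (1.7582), jump to mode 2
Mode 2: flow for 0.9892 to horizon, guard not reached → x = (3.5258)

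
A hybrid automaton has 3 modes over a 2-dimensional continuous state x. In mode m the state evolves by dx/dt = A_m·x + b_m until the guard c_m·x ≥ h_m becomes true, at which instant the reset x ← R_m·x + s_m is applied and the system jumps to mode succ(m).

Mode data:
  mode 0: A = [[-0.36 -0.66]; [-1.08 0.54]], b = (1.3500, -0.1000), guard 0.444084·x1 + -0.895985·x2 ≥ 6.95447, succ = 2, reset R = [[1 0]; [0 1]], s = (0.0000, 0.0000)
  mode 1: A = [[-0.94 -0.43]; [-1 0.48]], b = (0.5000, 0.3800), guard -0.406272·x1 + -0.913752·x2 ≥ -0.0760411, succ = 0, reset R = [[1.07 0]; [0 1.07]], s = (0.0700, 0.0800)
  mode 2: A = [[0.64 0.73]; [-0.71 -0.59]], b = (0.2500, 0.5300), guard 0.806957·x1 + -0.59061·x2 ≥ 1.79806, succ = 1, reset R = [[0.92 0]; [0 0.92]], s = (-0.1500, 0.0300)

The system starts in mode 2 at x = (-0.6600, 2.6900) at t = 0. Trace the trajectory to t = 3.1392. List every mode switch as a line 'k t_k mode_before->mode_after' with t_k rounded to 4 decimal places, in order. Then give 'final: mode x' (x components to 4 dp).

Mode 2: guard c·x = 1.7981 hit at Δt = 1.5342 (t = 1.5342), x⁻ = (2.7780, 0.7512) → reset → x⁺ = (2.4058, 0.7211), jump to mode 1
Mode 1: guard c·x = -0.0760 hit at Δt = 0.9188 (t = 2.4530), x⁻ = (1.3258, -0.5063) → reset → x⁺ = (1.4886, -0.4617), jump to mode 0
Mode 0: flow for 0.6862 to horizon, guard not reached → x = (2.5401, -2.4816)

1 1.5342 2->1
2 2.4530 1->0
final: 0 2.5401 -2.4816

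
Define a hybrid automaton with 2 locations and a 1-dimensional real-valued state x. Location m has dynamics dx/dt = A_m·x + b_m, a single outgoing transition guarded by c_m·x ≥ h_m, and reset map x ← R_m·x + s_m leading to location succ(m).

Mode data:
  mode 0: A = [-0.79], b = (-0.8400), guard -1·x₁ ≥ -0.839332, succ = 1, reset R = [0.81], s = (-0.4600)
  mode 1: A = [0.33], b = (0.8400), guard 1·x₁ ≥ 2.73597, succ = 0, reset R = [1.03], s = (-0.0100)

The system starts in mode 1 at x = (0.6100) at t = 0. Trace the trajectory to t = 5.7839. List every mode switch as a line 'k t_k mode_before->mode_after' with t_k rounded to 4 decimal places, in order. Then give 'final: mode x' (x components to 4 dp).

1 1.5608 1->0
2 2.4600 0->1
3 4.4207 1->0
4 5.3199 0->1
final: 1 0.6774

Mode 1: guard c·x = 2.7360 hit at Δt = 1.5608 (t = 1.5608), x⁻ = (2.7360) → reset → x⁺ = (2.8080), jump to mode 0
Mode 0: guard c·x = -0.8393 hit at Δt = 0.8992 (t = 2.4600), x⁻ = (0.8393) → reset → x⁺ = (0.2199), jump to mode 1
Mode 1: guard c·x = 2.7360 hit at Δt = 1.9607 (t = 4.4207), x⁻ = (2.7360) → reset → x⁺ = (2.8080), jump to mode 0
Mode 0: guard c·x = -0.8393 hit at Δt = 0.8992 (t = 5.3199), x⁻ = (0.8393) → reset → x⁺ = (0.2199), jump to mode 1
Mode 1: flow for 0.4640 to horizon, guard not reached → x = (0.6774)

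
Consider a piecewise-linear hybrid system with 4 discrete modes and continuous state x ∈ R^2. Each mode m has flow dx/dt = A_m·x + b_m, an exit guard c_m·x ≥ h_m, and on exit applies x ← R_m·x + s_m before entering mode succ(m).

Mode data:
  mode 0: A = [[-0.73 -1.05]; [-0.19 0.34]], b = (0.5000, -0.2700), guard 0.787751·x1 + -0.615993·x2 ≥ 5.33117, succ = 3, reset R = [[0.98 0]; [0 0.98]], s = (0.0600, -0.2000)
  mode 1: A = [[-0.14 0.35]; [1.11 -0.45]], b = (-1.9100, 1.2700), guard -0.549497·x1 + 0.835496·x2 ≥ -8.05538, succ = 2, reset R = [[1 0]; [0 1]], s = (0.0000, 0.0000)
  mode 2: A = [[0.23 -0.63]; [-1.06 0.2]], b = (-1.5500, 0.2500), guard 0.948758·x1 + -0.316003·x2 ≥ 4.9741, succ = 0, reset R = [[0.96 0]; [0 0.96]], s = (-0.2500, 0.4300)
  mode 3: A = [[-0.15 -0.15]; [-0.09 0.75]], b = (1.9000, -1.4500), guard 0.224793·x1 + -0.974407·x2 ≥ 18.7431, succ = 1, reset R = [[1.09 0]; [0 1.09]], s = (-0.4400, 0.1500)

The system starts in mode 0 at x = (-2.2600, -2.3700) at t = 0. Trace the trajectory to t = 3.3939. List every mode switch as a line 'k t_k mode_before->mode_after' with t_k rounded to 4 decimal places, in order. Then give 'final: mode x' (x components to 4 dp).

1 1.5290 0->3
2 2.8911 3->1
final: 1 2.9475 -12.2949

Mode 0: guard c·x = 5.3312 hit at Δt = 1.5290 (t = 1.5290), x⁻ = (3.1136, -4.6729) → reset → x⁺ = (3.1113, -4.7794), jump to mode 3
Mode 3: guard c·x = 18.7431 hit at Δt = 1.3621 (t = 2.8911), x⁻ = (6.7853, -17.6701) → reset → x⁺ = (6.9559, -19.1104), jump to mode 1
Mode 1: flow for 0.5028 to horizon, guard not reached → x = (2.9475, -12.2949)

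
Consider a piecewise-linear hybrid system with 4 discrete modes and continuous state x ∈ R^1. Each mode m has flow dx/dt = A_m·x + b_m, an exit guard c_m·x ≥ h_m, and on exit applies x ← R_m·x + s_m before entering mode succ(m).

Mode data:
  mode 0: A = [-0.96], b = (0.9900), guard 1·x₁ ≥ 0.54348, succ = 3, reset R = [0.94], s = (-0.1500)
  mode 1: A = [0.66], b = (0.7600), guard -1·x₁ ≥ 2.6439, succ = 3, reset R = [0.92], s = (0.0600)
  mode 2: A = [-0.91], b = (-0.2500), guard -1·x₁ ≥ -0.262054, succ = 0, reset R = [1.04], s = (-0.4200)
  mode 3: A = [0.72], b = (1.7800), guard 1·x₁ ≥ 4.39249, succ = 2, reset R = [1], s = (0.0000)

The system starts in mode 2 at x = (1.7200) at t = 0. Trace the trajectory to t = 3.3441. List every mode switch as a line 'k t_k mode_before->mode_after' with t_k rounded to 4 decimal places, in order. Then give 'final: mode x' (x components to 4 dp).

Mode 2: guard c·x = -0.2621 hit at Δt = 1.4425 (t = 1.4425), x⁻ = (0.2621) → reset → x⁺ = (-0.1475), jump to mode 0
Mode 0: guard c·x = 0.5435 hit at Δt = 0.9191 (t = 2.3616), x⁻ = (0.5435) → reset → x⁺ = (0.3609), jump to mode 3
Mode 3: flow for 0.9825 to horizon, guard not reached → x = (3.2753)

1 1.4425 2->0
2 2.3616 0->3
final: 3 3.2753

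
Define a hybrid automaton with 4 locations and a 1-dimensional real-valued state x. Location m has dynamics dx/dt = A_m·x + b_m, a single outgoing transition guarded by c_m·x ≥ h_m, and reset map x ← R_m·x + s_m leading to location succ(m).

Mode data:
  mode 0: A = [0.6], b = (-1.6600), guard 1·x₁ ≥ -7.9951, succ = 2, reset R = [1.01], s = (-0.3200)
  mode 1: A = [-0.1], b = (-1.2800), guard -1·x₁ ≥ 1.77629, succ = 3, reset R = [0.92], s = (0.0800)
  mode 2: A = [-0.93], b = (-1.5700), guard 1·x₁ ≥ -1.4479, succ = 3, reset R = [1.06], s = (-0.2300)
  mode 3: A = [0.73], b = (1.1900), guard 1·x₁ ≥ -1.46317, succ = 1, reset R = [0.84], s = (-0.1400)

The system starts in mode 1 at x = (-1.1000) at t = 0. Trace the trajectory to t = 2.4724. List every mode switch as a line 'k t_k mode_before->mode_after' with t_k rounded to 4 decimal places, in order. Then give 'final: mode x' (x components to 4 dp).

1 0.5954 1->3
2 1.6745 3->1
3 2.0372 1->3
final: 3 -1.5258

Mode 1: guard c·x = 1.7763 hit at Δt = 0.5954 (t = 0.5954), x⁻ = (-1.7763) → reset → x⁺ = (-1.5542), jump to mode 3
Mode 3: guard c·x = -1.4632 hit at Δt = 1.0791 (t = 1.6745), x⁻ = (-1.4632) → reset → x⁺ = (-1.3691), jump to mode 1
Mode 1: guard c·x = 1.7763 hit at Δt = 0.3628 (t = 2.0372), x⁻ = (-1.7763) → reset → x⁺ = (-1.5542), jump to mode 3
Mode 3: flow for 0.4352 to horizon, guard not reached → x = (-1.5258)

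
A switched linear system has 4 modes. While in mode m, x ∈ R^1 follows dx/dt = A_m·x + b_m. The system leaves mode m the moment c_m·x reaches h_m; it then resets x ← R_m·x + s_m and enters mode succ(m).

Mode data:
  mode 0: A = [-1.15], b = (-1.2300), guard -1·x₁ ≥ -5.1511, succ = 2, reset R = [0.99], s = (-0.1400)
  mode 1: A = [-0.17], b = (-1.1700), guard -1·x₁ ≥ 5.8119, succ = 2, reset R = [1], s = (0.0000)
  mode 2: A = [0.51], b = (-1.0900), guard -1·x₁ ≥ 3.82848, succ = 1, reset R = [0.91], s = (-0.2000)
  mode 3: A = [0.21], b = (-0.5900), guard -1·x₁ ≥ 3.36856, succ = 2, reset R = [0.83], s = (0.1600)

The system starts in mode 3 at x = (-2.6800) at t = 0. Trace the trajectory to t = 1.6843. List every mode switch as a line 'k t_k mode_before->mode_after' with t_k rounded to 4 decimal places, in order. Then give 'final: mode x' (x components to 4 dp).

Mode 3: guard c·x = 3.3686 hit at Δt = 0.5627 (t = 0.5627), x⁻ = (-3.3686) → reset → x⁺ = (-2.6359), jump to mode 2
Mode 2: guard c·x = 3.8285 hit at Δt = 0.4373 (t = 1.0000), x⁻ = (-3.8285) → reset → x⁺ = (-3.6839), jump to mode 1
Mode 1: flow for 0.6843 to horizon, guard not reached → x = (-4.0352)

1 0.5627 3->2
2 1.0000 2->1
final: 1 -4.0352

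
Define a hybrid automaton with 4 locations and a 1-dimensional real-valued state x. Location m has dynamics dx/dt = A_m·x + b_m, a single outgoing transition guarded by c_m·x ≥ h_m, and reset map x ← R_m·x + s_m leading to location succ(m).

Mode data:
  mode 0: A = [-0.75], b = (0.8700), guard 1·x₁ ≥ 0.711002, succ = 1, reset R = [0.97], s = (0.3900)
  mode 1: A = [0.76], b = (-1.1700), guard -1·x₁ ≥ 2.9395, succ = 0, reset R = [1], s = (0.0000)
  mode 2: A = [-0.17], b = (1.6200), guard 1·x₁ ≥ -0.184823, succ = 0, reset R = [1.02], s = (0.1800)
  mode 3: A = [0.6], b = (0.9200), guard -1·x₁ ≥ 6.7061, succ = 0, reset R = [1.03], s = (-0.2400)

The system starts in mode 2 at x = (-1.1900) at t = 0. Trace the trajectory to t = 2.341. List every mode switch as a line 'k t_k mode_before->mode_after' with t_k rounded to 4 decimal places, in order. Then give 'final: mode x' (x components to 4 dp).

Mode 2: guard c·x = -0.1848 hit at Δt = 0.5792 (t = 0.5792), x⁻ = (-0.1848) → reset → x⁺ = (-0.0085), jump to mode 0
Mode 0: guard c·x = 0.7110 hit at Δt = 1.2753 (t = 1.8545), x⁻ = (0.7110) → reset → x⁺ = (1.0797), jump to mode 1
Mode 1: flow for 0.4865 to horizon, guard not reached → x = (0.8740)

1 0.5792 2->0
2 1.8545 0->1
final: 1 0.8740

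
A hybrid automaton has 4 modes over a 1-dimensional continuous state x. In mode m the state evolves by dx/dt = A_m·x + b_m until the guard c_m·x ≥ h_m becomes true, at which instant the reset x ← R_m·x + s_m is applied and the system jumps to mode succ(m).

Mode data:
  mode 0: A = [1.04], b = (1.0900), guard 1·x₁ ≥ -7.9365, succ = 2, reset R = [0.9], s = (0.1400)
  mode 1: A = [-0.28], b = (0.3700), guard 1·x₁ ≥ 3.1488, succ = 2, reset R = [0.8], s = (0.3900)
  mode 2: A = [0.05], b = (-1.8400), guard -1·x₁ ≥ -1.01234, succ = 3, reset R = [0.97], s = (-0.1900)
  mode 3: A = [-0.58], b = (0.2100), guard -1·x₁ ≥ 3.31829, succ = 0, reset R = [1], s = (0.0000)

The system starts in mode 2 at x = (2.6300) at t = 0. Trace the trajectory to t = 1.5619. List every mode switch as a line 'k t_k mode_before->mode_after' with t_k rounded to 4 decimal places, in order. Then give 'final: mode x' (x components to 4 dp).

Mode 2: guard c·x = -1.0123 hit at Δt = 0.9251 (t = 0.9251), x⁻ = (1.0123) → reset → x⁺ = (0.7920), jump to mode 3
Mode 3: flow for 0.6368 to horizon, guard not reached → x = (0.6592)

1 0.9251 2->3
final: 3 0.6592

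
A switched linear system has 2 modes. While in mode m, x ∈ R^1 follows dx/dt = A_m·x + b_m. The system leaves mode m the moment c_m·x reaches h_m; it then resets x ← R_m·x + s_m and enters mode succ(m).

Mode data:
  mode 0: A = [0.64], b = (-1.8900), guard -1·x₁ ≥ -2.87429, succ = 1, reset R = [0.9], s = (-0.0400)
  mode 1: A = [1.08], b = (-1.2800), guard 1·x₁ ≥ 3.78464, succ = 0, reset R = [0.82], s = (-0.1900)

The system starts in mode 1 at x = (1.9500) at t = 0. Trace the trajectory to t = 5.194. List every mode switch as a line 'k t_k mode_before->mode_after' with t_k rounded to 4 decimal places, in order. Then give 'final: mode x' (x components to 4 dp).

1 1.1328 1->0
2 2.2039 0->1
3 2.8026 1->0
4 3.8737 0->1
5 4.4724 1->0
final: 0 2.8901

Mode 1: guard c·x = 3.7846 hit at Δt = 1.1328 (t = 1.1328), x⁻ = (3.7846) → reset → x⁺ = (2.9134), jump to mode 0
Mode 0: guard c·x = -2.8743 hit at Δt = 1.0711 (t = 2.2039), x⁻ = (2.8743) → reset → x⁺ = (2.5469), jump to mode 1
Mode 1: guard c·x = 3.7846 hit at Δt = 0.5987 (t = 2.8026), x⁻ = (3.7846) → reset → x⁺ = (2.9134), jump to mode 0
Mode 0: guard c·x = -2.8743 hit at Δt = 1.0711 (t = 3.8737), x⁻ = (2.8743) → reset → x⁺ = (2.5469), jump to mode 1
Mode 1: guard c·x = 3.7846 hit at Δt = 0.5987 (t = 4.4724), x⁻ = (3.7846) → reset → x⁺ = (2.9134), jump to mode 0
Mode 0: flow for 0.7216 to horizon, guard not reached → x = (2.8901)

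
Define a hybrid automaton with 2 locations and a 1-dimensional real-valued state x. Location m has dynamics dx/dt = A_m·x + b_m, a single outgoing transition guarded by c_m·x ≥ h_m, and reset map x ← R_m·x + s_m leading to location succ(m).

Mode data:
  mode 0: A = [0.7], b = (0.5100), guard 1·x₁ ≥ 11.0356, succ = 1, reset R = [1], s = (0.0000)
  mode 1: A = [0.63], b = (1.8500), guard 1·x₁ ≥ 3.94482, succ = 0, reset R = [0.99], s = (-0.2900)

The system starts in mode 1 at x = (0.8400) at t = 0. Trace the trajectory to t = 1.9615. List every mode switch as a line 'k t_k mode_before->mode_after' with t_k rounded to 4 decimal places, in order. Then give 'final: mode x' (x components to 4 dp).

1 0.9524 1->0
final: 0 8.0750

Mode 1: guard c·x = 3.9448 hit at Δt = 0.9524 (t = 0.9524), x⁻ = (3.9448) → reset → x⁺ = (3.6154), jump to mode 0
Mode 0: flow for 1.0091 to horizon, guard not reached → x = (8.0750)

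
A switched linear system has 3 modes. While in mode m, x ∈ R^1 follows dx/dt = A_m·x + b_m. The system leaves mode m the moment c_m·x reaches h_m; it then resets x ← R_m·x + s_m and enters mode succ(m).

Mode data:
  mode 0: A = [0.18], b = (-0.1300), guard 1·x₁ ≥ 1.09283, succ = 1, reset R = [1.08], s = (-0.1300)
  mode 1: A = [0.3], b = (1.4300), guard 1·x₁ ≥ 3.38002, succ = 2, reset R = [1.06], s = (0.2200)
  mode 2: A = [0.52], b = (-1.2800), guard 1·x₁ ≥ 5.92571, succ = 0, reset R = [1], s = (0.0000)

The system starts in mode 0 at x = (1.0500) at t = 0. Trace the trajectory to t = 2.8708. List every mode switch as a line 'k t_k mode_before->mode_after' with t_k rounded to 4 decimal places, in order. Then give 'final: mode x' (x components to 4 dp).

1 0.6823 0->1
2 1.8051 1->2
final: 2 4.7961

Mode 0: guard c·x = 1.0928 hit at Δt = 0.6823 (t = 0.6823), x⁻ = (1.0928) → reset → x⁺ = (1.0503), jump to mode 1
Mode 1: guard c·x = 3.3800 hit at Δt = 1.1228 (t = 1.8051), x⁻ = (3.3800) → reset → x⁺ = (3.8028), jump to mode 2
Mode 2: flow for 1.0657 to horizon, guard not reached → x = (4.7961)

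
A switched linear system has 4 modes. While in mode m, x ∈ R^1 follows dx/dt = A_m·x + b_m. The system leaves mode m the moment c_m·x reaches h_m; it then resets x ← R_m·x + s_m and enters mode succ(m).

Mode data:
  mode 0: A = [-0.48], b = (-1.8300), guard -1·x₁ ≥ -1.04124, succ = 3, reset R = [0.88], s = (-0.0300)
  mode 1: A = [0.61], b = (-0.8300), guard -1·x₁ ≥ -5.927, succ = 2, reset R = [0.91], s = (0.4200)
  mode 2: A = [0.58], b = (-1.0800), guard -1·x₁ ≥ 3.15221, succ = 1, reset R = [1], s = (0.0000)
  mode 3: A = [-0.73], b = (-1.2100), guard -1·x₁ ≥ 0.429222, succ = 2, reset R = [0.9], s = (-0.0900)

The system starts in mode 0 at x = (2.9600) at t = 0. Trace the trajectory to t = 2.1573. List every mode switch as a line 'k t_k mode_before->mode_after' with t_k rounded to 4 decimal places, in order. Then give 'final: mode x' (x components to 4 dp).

1 0.6940 0->3
2 1.6913 3->2
final: 2 -1.2020

Mode 0: guard c·x = -1.0412 hit at Δt = 0.6940 (t = 0.6940), x⁻ = (1.0412) → reset → x⁺ = (0.8863), jump to mode 3
Mode 3: guard c·x = 0.4292 hit at Δt = 0.9973 (t = 1.6913), x⁻ = (-0.4292) → reset → x⁺ = (-0.4763), jump to mode 2
Mode 2: flow for 0.4660 to horizon, guard not reached → x = (-1.2020)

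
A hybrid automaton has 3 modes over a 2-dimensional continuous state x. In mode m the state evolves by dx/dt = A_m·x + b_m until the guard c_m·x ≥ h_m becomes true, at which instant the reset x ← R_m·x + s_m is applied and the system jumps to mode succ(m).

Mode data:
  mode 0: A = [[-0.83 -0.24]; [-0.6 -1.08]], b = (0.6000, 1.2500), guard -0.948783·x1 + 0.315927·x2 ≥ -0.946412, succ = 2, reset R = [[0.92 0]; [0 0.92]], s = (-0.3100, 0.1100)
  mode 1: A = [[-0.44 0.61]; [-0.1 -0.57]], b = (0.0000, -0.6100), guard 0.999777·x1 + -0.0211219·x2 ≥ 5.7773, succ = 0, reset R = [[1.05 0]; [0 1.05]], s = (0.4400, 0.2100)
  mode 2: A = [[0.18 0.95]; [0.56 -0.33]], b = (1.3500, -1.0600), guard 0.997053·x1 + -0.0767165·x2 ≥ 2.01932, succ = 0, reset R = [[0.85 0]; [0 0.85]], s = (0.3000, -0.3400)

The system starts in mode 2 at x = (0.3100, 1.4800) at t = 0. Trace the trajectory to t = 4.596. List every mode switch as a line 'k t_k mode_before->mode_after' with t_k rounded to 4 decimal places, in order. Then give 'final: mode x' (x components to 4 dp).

1 0.6704 2->0
2 1.9362 0->2
3 2.6346 2->0
4 4.1009 0->2
final: 2 1.5683 0.1228

Mode 2: guard c·x = 2.0193 hit at Δt = 0.6704 (t = 0.6704), x⁻ = (2.0998, 0.9687) → reset → x⁺ = (2.0848, 0.4834), jump to mode 0
Mode 0: guard c·x = -0.9464 hit at Δt = 1.2658 (t = 1.9362), x⁻ = (1.1295, 0.3965) → reset → x⁺ = (0.7292, 0.4748), jump to mode 2
Mode 2: guard c·x = 2.0193 hit at Δt = 0.6984 (t = 2.6346), x⁻ = (2.0414, 0.2088) → reset → x⁺ = (2.0352, -0.1625), jump to mode 0
Mode 0: guard c·x = -0.9464 hit at Δt = 1.4663 (t = 4.1009), x⁻ = (1.0914, 0.2821) → reset → x⁺ = (0.6941, 0.3695), jump to mode 2
Mode 2: flow for 0.4951 to horizon, guard not reached → x = (1.5683, 0.1228)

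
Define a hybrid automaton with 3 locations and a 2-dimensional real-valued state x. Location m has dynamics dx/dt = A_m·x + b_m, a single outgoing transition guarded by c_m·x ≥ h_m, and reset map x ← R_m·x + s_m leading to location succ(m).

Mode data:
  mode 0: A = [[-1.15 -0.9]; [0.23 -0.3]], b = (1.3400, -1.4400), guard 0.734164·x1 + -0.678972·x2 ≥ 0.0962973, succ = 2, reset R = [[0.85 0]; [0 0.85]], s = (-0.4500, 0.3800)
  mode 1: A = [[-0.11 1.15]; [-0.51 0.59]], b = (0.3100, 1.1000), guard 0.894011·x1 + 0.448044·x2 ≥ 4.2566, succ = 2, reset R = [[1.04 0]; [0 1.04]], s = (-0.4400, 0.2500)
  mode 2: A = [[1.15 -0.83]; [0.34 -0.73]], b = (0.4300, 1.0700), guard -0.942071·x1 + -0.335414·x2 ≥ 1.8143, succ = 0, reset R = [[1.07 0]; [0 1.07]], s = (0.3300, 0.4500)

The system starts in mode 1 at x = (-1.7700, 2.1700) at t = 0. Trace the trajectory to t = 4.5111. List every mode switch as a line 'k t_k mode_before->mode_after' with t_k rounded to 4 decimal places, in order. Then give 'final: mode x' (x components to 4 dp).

Mode 1: guard c·x = 4.2566 hit at Δt = 0.8905 (t = 0.8905), x⁻ = (2.2285, 5.0537) → reset → x⁺ = (1.8777, 5.5058), jump to mode 2
Mode 2: guard c·x = 1.8143 hit at Δt = 1.5838 (t = 2.4743), x⁻ = (-2.8388, 2.5640) → reset → x⁺ = (-2.7075, 3.1935), jump to mode 0
Mode 0: guard c·x = 0.0963 hit at Δt = 1.5686 (t = 4.0429), x⁻ = (-0.0195, -0.1629) → reset → x⁺ = (-0.4666, 0.2415), jump to mode 2
Mode 2: flow for 0.4682 to horizon, guard not reached → x = (-0.7274, 0.5172)

1 0.8905 1->2
2 2.4743 2->0
3 4.0429 0->2
final: 2 -0.7274 0.5172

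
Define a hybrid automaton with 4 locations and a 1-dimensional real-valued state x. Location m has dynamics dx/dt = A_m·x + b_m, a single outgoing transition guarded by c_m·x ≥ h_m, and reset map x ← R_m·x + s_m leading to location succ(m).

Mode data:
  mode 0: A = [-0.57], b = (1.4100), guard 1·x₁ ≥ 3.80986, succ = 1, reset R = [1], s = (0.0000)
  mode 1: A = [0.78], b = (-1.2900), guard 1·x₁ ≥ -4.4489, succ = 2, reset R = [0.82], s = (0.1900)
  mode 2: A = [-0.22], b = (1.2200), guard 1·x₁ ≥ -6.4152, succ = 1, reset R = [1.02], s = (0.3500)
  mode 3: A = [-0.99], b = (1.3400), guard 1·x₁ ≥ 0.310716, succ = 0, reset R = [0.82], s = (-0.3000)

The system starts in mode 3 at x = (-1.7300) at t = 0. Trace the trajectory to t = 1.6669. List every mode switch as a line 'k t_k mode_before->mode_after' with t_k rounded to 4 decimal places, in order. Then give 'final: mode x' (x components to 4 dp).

Mode 3: guard c·x = 0.3107 hit at Δt = 1.0951 (t = 1.0951), x⁻ = (0.3107) → reset → x⁺ = (-0.0452), jump to mode 0
Mode 0: flow for 0.5718 to horizon, guard not reached → x = (0.6554)

1 1.0951 3->0
final: 0 0.6554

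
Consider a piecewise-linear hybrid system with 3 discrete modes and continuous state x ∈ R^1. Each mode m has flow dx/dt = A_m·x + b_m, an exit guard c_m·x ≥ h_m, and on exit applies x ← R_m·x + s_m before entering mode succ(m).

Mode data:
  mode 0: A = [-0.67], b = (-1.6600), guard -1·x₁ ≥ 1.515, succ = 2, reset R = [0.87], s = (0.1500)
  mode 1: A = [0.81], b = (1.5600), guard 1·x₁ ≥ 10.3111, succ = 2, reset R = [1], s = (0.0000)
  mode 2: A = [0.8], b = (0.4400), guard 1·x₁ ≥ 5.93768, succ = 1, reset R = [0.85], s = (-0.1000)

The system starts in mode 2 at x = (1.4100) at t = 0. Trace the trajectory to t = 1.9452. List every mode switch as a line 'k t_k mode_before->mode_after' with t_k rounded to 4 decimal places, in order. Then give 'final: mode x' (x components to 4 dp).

1 1.4962 2->1
final: 1 7.9617

Mode 2: guard c·x = 5.9377 hit at Δt = 1.4962 (t = 1.4962), x⁻ = (5.9377) → reset → x⁺ = (4.9470), jump to mode 1
Mode 1: flow for 0.4490 to horizon, guard not reached → x = (7.9617)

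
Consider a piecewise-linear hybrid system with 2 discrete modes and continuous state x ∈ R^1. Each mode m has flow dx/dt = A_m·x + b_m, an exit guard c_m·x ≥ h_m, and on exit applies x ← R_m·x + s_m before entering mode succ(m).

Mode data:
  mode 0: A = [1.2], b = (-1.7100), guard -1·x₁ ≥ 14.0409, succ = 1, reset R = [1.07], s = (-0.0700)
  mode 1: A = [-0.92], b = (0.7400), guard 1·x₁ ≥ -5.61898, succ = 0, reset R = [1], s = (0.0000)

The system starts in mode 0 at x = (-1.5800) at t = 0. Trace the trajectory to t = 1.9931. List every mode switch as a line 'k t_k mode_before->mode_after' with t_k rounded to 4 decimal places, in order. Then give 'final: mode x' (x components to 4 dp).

Mode 0: guard c·x = 14.0409 hit at Δt = 1.3653 (t = 1.3653), x⁻ = (-14.0409) → reset → x⁺ = (-15.0938), jump to mode 1
Mode 1: flow for 0.6278 to horizon, guard not reached → x = (-8.1186)

1 1.3653 0->1
final: 1 -8.1186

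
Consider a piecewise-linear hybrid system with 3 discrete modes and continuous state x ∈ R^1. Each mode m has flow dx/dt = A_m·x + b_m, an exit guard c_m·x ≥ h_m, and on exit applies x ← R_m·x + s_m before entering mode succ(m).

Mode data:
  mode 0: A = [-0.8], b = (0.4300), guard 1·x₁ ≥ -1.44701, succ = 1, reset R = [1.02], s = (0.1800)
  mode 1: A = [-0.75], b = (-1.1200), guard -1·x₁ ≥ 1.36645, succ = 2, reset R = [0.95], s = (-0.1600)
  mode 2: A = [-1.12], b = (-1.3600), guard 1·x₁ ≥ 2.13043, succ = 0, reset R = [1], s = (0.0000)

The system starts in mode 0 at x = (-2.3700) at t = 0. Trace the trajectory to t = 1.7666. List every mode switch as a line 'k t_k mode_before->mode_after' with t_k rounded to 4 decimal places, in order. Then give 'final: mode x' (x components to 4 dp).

Mode 0: guard c·x = -1.4470 hit at Δt = 0.4774 (t = 0.4774), x⁻ = (-1.4470) → reset → x⁺ = (-1.2960), jump to mode 1
Mode 1: guard c·x = 1.3664 hit at Δt = 0.5892 (t = 1.0666), x⁻ = (-1.3664) → reset → x⁺ = (-1.4581), jump to mode 2
Mode 2: flow for 0.7000 to horizon, guard not reached → x = (-1.3256)

1 0.4774 0->1
2 1.0666 1->2
final: 2 -1.3256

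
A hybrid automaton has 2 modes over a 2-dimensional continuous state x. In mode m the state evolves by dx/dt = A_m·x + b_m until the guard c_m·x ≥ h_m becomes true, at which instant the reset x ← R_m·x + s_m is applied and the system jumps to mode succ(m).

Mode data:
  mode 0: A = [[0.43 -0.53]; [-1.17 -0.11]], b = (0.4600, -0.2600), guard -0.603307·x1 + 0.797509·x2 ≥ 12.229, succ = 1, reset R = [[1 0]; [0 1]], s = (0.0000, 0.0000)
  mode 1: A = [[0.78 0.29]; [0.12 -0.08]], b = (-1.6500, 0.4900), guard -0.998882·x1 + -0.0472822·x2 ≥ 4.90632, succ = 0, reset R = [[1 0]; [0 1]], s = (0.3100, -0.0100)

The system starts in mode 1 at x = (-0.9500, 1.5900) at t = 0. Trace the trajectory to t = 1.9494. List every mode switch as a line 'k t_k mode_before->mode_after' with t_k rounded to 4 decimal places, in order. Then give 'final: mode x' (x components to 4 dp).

Mode 1: guard c·x = 4.9063 hit at Δt = 1.2493 (t = 1.2493), x⁻ = (-4.9894, 1.6387) → reset → x⁺ = (-4.6794, 1.6287), jump to mode 0
Mode 0: flow for 0.7001 to horizon, guard not reached → x = (-7.4775, 5.9787)

1 1.2493 1->0
final: 0 -7.4775 5.9787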